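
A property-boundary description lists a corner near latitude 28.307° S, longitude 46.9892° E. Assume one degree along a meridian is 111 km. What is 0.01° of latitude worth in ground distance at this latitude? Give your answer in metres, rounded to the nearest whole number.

0.01° × 111000 m/° = 1110 m.

1110 metres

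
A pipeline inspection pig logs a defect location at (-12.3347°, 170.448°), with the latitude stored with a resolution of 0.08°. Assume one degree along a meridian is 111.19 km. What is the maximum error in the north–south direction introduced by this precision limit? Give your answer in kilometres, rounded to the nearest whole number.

4 kilometres

With a 0.08° grid the true value lies within half a step, ±0.08°/2 = ±0.04°, of the stored one.
North–south distance: 0.04° × 111190 m/° = 4447.6 m.
That is 4447.6 m = 4.4476 km.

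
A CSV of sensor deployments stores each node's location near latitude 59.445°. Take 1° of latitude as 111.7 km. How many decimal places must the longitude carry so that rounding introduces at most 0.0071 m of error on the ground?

At 59.445° one degree of longitude covers 111700 × cos 59.445° ≈ 111700 × 0.5084 ≈ 56784.4 m.
N decimal places → at most half a unit in the last place, 0.5 × 10⁻ᴺ° = 56784.4/2 × 10⁻ᴺ m.
Setting 28392.2 × 10⁻ᴺ ≤ 0.0071 gives 10ᴺ ≥ 3.999e+06, i.e. N ≥ 6.60.
N = 6 would give 0.0284 m (too coarse); N = 7 gives 0.00284 m ≤ 0.0071 m.

7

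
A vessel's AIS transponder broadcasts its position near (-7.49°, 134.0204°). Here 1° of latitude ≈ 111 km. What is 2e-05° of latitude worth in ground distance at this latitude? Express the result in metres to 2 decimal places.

2.22 metres

2e-05° × 111000 m/° = 2.22 m.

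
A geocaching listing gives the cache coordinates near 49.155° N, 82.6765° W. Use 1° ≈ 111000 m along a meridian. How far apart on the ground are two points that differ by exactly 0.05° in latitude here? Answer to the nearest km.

0.05° × 111000 m/° = 5550 m.
That is 5550 m = 5.55 km.

6 km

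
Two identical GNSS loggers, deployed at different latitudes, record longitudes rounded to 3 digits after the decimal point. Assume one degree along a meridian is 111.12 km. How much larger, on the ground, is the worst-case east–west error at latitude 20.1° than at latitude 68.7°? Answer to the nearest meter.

Rounding to 3 decimal places leaves the longitude within ±0.0005° of the true value.
Error at 20.1° = 0.0005° × 111120 × cos 20.1° ≈ 55.56 × 0.9391 = 52.176 m.
At 68.7°: 0.0005° × 111120 × cos 68.7° = 0.0005 × 111120 × 0.3633 ≈ 20.182 m.
So the lower-latitude error exceeds the higher by 52.176 − 20.182 = 31.994 m.

32 meters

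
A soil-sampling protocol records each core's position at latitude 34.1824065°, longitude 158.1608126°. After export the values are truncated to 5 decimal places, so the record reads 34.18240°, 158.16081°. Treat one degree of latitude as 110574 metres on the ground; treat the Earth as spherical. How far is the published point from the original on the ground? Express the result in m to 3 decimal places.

0.757 m

The latitude changed by +0.0000065° and the longitude by +0.0000026°.
N–S: 0.0000065° × 110574 m/° = 0.718731 m.
East–west at this latitude: 0.0000026° × 110574 × cos 34.1824° ≈ 0.0000026 × 91472.7 = 0.237829 m.
Distance: √(0.718731² + 0.237829²) ≈ 0.757058 m.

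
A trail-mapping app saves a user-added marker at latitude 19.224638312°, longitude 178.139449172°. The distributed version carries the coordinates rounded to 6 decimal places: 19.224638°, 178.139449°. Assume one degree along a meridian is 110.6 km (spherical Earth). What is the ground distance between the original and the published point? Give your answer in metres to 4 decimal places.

0.0389 metres

The latitude changed by +0.000000312° and the longitude by +0.000000172°.
N–S: 0.000000312° × 110600 m/° = 0.0345072 m.
East–west at this latitude: 0.000000172° × 110600 × cos 19.2246° ≈ 0.000000172 × 104432 = 0.0179624 m.
Distance: √(0.0345072² + 0.0179624²) ≈ 0.0389024 m.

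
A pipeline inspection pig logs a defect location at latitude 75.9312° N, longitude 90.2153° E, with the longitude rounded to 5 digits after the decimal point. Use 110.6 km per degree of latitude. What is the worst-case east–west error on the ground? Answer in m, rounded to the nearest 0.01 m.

0.13 m

Rounding to 5 decimal places leaves the longitude within ±5e-06° of the true value.
At latitude 75.9312° a degree of longitude spans 110600 m × cos 75.9312° = 110600 × 0.2431 ≈ 26885.4 m.
So at most 5e-06° × 26885.4 ≈ 0.134427 m east–west.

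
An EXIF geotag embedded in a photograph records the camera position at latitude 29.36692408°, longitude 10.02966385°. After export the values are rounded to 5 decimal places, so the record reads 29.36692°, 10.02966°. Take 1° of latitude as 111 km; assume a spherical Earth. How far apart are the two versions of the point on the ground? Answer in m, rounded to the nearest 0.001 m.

0.586 m

Δlat = 29.36692408 − 29.36692 = +0.00000408°; Δlon = 10.02966385 − 10.02966 = +0.00000385°.
N–S: 0.00000408° × 111000 m/° = 0.45288 m.
East–west at this latitude: 0.00000385° × 111000 × cos 29.3669° ≈ 0.00000385 × 96736.2 = 0.372434 m.
Combined displacement = (0.45288² + 0.372434²)^½ ≈ 0.586351 m.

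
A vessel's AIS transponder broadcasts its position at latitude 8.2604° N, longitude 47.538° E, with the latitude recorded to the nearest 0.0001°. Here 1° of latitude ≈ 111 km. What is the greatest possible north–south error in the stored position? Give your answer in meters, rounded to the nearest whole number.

Rounding to 4 decimal places leaves the latitude within ±5e-05° of the true value.
North–south distance: 5e-05° × 111000 m/° = 5.55 m.

6 meters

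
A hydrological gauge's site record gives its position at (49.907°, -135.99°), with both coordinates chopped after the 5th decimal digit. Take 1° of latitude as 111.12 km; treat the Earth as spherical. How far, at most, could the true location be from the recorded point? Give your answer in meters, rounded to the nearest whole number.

1 meters

Truncating at 5 decimal places can drop up to a full unit in the last place, so each coordinate may be off by as much as 1e-05°.
North–south component: 1e-05° × 111120 = 1.1112 m.
East–west component at 49.907°: 1e-05° × 111120 × cos 49.907° ≈ 1e-05 × 71564.6 ≈ 0.715646 m.
The two errors are perpendicular, so the maximum displacement is √(1.1112² + 0.715646²) ≈ 1.32171 m.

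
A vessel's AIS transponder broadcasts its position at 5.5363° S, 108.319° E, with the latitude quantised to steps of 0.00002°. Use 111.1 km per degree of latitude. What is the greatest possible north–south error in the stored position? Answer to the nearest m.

With a 0.00002° grid the true value lies within half a step, ±0.00002°/2 = ±1e-05°, of the stored one.
Along the meridian that is 1e-05° × 111100 m/° = 1.111 m.

1 m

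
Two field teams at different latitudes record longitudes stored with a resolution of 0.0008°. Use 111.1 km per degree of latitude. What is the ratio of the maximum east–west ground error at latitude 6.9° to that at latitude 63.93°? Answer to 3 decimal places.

2.259

With a 0.0008° grid the true value lies within half a step, ±0.0008°/2 = ±0.0004°, of the stored one.
At 6.9°: 0.0004° × 111100 × cos 6.9° = 0.0004 × 111100 × 0.9928 ≈ 44.118 m.
At 63.93°: 0.0004° × 111100 × cos 63.93° = 0.0004 × 111100 × 0.4395 ≈ 19.53 m.
Ratio: 44.118 / 19.53 = cos 6.9° / cos 63.93° ≈ 2.2590.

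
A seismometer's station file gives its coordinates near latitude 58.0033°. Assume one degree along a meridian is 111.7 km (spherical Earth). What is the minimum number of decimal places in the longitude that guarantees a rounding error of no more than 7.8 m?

4

At 58.0033° one degree of longitude covers 111700 × cos 58.0033° ≈ 111700 × 0.5299 ≈ 59186.5 m.
Rounding to N decimal places gives at most 0.5 × 10⁻ᴺ degrees of error, i.e. 0.5 × 10⁻ᴺ × 59186.5 m.
Setting 29593.3 × 10⁻ᴺ ≤ 7.8 gives 10ᴺ ≥ 3794, i.e. N ≥ 3.58.
So 4 decimal places suffice (2.96 m); 3 would allow up to 29.6 m.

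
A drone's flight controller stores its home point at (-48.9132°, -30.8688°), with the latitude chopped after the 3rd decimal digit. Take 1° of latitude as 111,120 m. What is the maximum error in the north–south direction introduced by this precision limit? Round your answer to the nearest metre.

111 metres

Truncating at 3 decimal places can drop up to a full unit in the last place, so the latitude may be off by as much as 0.001°.
So the N–S error is at most 0.001 × 111120 = 111.12 m.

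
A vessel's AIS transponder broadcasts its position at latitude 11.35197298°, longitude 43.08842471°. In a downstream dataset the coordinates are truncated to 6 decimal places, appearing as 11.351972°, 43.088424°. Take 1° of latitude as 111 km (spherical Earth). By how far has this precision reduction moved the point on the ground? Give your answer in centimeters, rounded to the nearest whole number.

13 centimeters

The latitude changed by +0.00000098° and the longitude by +0.00000071°.
North–south shift: 0.00000098 × 111000 = 0.10878 m.
E–W at 11.352°: 0.00000071° × 111000 × cos 11.352° = 0.00000071 × 111000 × 0.9804 ≈ 0.0772682 m.
Combined displacement = (0.10878² + 0.0772682²)^½ ≈ 0.13343 m.
That is 0.13343 m = 13.343 cm.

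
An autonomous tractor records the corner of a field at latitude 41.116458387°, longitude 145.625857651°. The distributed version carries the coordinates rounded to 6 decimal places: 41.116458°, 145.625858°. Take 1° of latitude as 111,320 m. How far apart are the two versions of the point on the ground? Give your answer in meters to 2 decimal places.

The latitude changed by +0.000000387° and the longitude by -0.000000349°.
N–S: 0.000000387° × 111320 m/° = 0.0430808 m.
East–west at this latitude: -0.000000349° × 111320 × cos 41.1165° ≈ -0.000000349 × 83865.7 = -0.0292691 m.
Hypotenuse of the two orthogonal shifts: √(0.0430808² + 0.0292691²) = 0.052083 m.

0.05 meters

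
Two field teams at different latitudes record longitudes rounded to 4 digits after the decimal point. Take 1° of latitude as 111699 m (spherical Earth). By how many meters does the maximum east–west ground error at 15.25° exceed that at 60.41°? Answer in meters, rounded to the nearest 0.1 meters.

Rounding to 4 decimal places leaves the longitude within ±5e-05° of the true value.
Error at 15.25° = 5e-05° × 111699 × cos 15.25° ≈ 5.585 × 0.9648 = 5.3883 m.
Error at 60.41° = 5e-05° × 111699 × cos 60.41° ≈ 5.585 × 0.4938 = 2.7578 m.
Difference: 5.3883 − 2.7578 = 2.6305 m.

2.6 meters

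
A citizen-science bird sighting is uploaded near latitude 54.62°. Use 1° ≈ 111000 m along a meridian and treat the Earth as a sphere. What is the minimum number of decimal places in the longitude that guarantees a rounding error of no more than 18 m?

4 decimal places

At 54.62° one degree of longitude covers 111000 × cos 54.62° ≈ 111000 × 0.5790 ≈ 64268.6 m.
N decimal places → at most half a unit in the last place, 0.5 × 10⁻ᴺ° = 64268.6/2 × 10⁻ᴺ m.
Setting 32134.3 × 10⁻ᴺ ≤ 18 gives 10ᴺ ≥ 1785, i.e. N ≥ 3.25.
N = 3 would give 32.1 m (too coarse); N = 4 gives 3.21 m ≤ 18 m.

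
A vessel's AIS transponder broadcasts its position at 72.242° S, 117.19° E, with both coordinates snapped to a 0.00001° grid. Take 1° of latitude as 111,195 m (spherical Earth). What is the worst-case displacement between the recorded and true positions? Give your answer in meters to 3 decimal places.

With a 0.00001° grid the true value lies within half a step, ±0.00001°/2 = ±5e-06°, of the stored one.
North–south component: 5e-06° × 111195 = 0.555975 m.
E–W at 72.242°: 5e-06° × 111195 × cos 72.242° = 5e-06 × 111195 × 0.3050 ≈ 0.169571 m.
Worst case both components are at the extreme and orthogonal: √(0.555975² + 0.169571²) ≈ 0.581259 m.

0.581 meters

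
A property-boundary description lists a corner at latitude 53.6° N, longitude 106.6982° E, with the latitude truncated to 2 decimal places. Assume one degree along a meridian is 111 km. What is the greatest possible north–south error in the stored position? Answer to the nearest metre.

Truncating at 2 decimal places can drop up to a full unit in the last place, so the latitude may be off by as much as 0.01°.
Along the meridian that is 0.01° × 111000 m/° = 1110 m.

1110 metres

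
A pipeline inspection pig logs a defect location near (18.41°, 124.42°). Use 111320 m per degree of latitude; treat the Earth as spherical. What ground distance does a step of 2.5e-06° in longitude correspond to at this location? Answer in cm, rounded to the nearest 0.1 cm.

26.4 cm

One degree of longitude here spans 111320 × cos 18.41° = 111320 × 0.9488 ≈ 105623 m; 2.5e-06° of that is 0.264057 m.
That is 0.264057 m = 26.406 cm.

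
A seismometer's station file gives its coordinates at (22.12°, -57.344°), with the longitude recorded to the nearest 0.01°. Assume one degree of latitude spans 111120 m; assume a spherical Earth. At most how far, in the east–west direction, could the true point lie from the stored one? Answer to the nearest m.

Rounding to 2 decimal places leaves the longitude within ±0.005° of the true value.
Parallels shrink by cos φ, so at 22.12° a degree of longitude is 111120 × 0.9264 ≈ 102941 m.
So at most 0.005° × 102941 ≈ 514.706 m east–west.

515 m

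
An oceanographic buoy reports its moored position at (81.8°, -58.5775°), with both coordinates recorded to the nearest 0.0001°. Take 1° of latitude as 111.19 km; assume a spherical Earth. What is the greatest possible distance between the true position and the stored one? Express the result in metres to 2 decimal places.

5.62 metres

Rounding to 4 decimal places leaves each coordinate within ±5e-05° of the true value.
N–S: 5e-05° × 111190 m/° = 5.5595 m.
E–W at 81.8°: 5e-05° × 111190 × cos 81.8° = 5e-05 × 111190 × 0.1426 ≈ 0.792946 m.
Worst case both components are at the extreme and orthogonal: √(5.5595² + 0.792946²) ≈ 5.61576 m.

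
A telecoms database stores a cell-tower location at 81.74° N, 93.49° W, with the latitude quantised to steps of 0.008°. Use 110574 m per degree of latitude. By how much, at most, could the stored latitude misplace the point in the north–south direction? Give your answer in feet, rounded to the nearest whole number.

1451 feet

With a 0.008° grid the true value lies within half a step, ±0.008°/2 = ±0.004°, of the stored one.
North–south distance: 0.004° × 110574 m/° = 442.296 m.
Converting: 442.296 m × 3.2808 ft/m ≈ 1451.1 ft.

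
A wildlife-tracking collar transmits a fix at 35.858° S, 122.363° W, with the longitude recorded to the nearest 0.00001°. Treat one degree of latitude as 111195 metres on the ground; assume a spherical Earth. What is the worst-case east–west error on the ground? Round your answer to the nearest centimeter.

Rounding to 5 decimal places leaves the longitude within ±5e-06° of the true value.
One degree of longitude at 35.858° is 111195 × cos 35.858° ≈ 111195 × 0.8105 = 90120.4 m.
So at most 5e-06° × 90120.4 ≈ 0.450602 m east–west.
That is 0.450602 m = 45.06 cm.

45 centimeters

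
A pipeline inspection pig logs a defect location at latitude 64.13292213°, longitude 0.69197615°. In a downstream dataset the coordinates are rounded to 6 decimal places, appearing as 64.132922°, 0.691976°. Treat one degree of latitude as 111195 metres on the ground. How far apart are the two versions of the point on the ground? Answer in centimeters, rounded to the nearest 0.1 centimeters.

Δlat = 64.13292213 − 64.132922 = +0.00000013°; Δlon = 0.69197615 − 0.691976 = +0.00000015°.
North–south shift: 0.00000013 × 111195 = 0.0144554 m.
E–W at 64.1329°: 0.00000015° × 111195 × cos 64.1329° = 0.00000015 × 111195 × 0.4363 ≈ 0.0072769 m.
Hypotenuse of the two orthogonal shifts: √(0.0144554² + 0.0072769²) = 0.0161836 m.
That is 0.0161836 m = 1.6184 cm.

1.6 centimeters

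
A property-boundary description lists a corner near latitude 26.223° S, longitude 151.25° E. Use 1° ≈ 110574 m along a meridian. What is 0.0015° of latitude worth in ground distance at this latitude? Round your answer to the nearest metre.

166 metres

0.0015° × 110574 m/° = 165.861 m.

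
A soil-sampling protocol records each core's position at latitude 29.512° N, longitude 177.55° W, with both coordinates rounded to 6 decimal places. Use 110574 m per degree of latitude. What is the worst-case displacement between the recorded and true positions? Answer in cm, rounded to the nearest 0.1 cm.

7.3 cm

Rounding to 6 decimal places leaves each coordinate within ±5e-07° of the true value.
North–south component: 5e-07° × 110574 = 0.055287 m.
E–W at 29.512°: 5e-07° × 110574 × cos 29.512° = 5e-07 × 110574 × 0.8703 ≈ 0.0481137 m.
Combining orthogonally: (0.055287² + 0.0481137²)^½ ≈ 0.073291 m.
That is 0.073291 m = 7.3291 cm.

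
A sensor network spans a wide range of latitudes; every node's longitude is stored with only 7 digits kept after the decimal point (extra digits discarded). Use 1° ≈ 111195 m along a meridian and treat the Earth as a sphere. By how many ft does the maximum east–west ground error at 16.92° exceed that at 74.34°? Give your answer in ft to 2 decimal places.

Truncating at 7 decimal places can drop up to a full unit in the last place, so the longitude may be off by as much as 1e-07°.
At 16.92°: 1e-07° × 111195 × cos 16.92° = 1e-07 × 111195 × 0.9567 ≈ 0.010638 m.
At 74.34°: 1e-07° × 111195 × cos 74.34° = 1e-07 × 111195 × 0.2699 ≈ 0.0030015 m.
Difference: 0.010638 − 0.0030015 = 0.0076367 m.
In feet: 0.00763669 m ÷ 0.3048 ≈ 0.025055 ft.

0.03 ft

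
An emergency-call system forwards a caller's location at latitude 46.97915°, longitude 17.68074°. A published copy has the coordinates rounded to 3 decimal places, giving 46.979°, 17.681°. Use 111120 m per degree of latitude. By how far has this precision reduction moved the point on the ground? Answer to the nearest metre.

26 metres

The latitude changed by +0.00015° and the longitude by -0.00026°.
North–south shift: 0.00015 × 111120 = 16.668 m.
East–west at this latitude: -0.00026° × 111120 × cos 46.979° ≈ -0.00026 × 75813.4 = -19.7115 m.
Hypotenuse of the two orthogonal shifts: √(16.668² + 19.7115²) = 25.8141 m.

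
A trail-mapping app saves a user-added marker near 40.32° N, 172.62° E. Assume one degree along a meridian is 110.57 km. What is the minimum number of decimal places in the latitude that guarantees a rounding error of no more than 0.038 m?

One degree of latitude covers 110570 m.
N decimal places → at most half a unit in the last place, 0.5 × 10⁻ᴺ° = 110570/2 × 10⁻ᴺ m.
Need 0.5 × 110570 × 10⁻ᴺ ≤ 0.038 → 10⁻ᴺ ≤ 6.873e-07, so N ≥ 6.16.
So 7 decimal places suffice (0.00553 m); 6 would allow up to 0.0553 m.

7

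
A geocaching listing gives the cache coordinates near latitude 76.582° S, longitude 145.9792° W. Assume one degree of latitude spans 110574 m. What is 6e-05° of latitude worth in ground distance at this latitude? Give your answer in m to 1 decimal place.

6.6 m

6e-05° × 110574 m/° = 6.63444 m.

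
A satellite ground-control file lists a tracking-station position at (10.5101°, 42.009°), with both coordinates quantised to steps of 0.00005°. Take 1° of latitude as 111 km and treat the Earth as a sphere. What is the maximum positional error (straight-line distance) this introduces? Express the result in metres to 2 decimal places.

With a 0.00005° grid the true value lies within half a step, ±0.00005°/2 = ±2.5e-05°, of the stored one.
North–south component: 2.5e-05° × 111000 = 2.775 m.
East–west component at 10.5101°: 2.5e-05° × 111000 × cos 10.5101° ≈ 2.5e-05 × 109138 ≈ 2.72844 m.
The two errors are perpendicular, so the maximum displacement is √(2.775² + 2.72844²) ≈ 3.89166 m.

3.89 metres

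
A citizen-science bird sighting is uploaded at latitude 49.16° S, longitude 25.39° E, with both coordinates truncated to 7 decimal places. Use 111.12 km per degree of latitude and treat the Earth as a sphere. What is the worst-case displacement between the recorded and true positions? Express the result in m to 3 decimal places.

Truncating at 7 decimal places can drop up to a full unit in the last place, so each coordinate may be off by as much as 1e-07°.
N–S: 1e-07° × 111120 m/° = 0.011112 m.
E–W at 49.16°: 1e-07° × 111120 × cos 49.16° = 1e-07 × 111120 × 0.6539 ≈ 0.00726668 m.
Worst case both components are at the extreme and orthogonal: √(0.011112² + 0.00726668²) ≈ 0.0132771 m.

0.013 m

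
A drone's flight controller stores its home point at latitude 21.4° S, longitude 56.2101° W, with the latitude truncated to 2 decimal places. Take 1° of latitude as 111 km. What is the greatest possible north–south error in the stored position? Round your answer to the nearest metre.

Truncating at 2 decimal places can drop up to a full unit in the last place, so the latitude may be off by as much as 0.01°.
So the N–S error is at most 0.01 × 111000 = 1110 m.

1110 metres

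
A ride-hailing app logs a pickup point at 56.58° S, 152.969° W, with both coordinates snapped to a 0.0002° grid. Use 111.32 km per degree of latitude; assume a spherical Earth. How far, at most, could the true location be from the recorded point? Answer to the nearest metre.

With a 0.0002° grid the true value lies within half a step, ±0.0002°/2 = ±0.0001°, of the stored one.
N–S: 0.0001° × 111320 m/° = 11.132 m.
East–west component at 56.58°: 0.0001° × 111320 × cos 56.58° ≈ 0.0001 × 61312 ≈ 6.1312 m.
Worst case both components are at the extreme and orthogonal: √(11.132² + 6.1312²) ≈ 12.7088 m.

13 metres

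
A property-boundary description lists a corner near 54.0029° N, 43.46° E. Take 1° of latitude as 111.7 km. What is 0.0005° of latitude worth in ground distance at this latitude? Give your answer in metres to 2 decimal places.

55.85 metres

0.0005° × 111700 m/° = 55.85 m.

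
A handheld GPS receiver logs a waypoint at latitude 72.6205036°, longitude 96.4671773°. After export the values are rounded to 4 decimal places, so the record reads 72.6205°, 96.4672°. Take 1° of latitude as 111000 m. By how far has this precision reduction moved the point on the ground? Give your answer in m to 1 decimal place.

Δlat = 72.6205036 − 72.6205 = +0.0000036°; Δlon = 96.4671773 − 96.4672 = -0.0000227°.
N–S: 0.0000036° × 111000 m/° = 0.3996 m.
E–W at 72.6205°: -0.0000227° × 111000 × cos 72.6205° = -0.0000227 × 111000 × 0.2987 ≈ -0.752633 m.
Hypotenuse of the two orthogonal shifts: √(0.3996² + 0.752633²) = 0.852136 m.

0.9 m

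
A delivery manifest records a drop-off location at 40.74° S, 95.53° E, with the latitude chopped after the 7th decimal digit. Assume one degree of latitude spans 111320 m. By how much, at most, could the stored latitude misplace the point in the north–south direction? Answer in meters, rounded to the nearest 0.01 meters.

Truncating at 7 decimal places can drop up to a full unit in the last place, so the latitude may be off by as much as 1e-07°.
North–south distance: 1e-07° × 111320 m/° = 0.011132 m.

0.01 meters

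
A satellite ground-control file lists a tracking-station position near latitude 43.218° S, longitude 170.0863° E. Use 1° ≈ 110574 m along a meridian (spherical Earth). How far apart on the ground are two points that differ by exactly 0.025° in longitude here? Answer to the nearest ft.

6609 ft

One degree of longitude here spans 110574 × cos 43.218° = 110574 × 0.7288 ≈ 80581.2 m; 0.025° of that is 2014.53 m.
Converting: 2014.53 m × 3.2808 ft/m ≈ 6609.3 ft.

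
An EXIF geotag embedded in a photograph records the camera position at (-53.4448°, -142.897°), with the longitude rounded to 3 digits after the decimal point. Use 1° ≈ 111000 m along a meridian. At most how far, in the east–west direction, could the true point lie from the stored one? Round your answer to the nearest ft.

Rounding to 3 decimal places leaves the longitude within ±0.0005° of the true value.
At latitude 53.4448° a degree of longitude spans 111000 m × cos 53.4448° = 111000 × 0.5956 ≈ 66111.3 m.
Maximum E–W displacement: 0.0005 × 66111.3 = 33.0556 m.
Converting: 33.0556 m × 3.2808 ft/m ≈ 108.45 ft.

108 ft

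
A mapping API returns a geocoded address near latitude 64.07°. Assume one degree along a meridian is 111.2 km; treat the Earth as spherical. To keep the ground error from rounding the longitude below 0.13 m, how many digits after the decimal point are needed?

6

At 64.07° one degree of longitude covers 111200 × cos 64.07° ≈ 111200 × 0.4373 ≈ 48624.7 m.
Rounding to N decimal places gives at most 0.5 × 10⁻ᴺ degrees of error, i.e. 0.5 × 10⁻ᴺ × 48624.7 m.
Setting 24312.4 × 10⁻ᴺ ≤ 0.13 gives 10ᴺ ≥ 1.87e+05, i.e. N ≥ 5.27.
N = 5 would give 0.243 m (too coarse); N = 6 gives 0.0243 m ≤ 0.13 m.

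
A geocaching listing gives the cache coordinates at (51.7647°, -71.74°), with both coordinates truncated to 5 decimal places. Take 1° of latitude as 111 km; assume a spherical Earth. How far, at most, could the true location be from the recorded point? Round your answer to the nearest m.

1 m

Truncating at 5 decimal places can drop up to a full unit in the last place, so each coordinate may be off by as much as 1e-05°.
Latitude error → 1e-05 × 111000 = 1.11 m along the meridian.
Longitude error → 1e-05 × 111000 × cos 51.7647° = 1e-05 × 111000 × 0.6189 ≈ 0.686971 m.
The two errors are perpendicular, so the maximum displacement is √(1.11² + 0.686971²) ≈ 1.30538 m.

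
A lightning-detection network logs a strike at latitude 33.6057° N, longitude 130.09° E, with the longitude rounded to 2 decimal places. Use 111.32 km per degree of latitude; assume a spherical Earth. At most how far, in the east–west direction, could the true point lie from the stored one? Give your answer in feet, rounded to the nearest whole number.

1521 feet

Rounding to 2 decimal places leaves the longitude within ±0.005° of the true value.
Parallels shrink by cos φ, so at 33.6057° a degree of longitude is 111320 × 0.8329 ≈ 92714.7 m.
So at most 0.005° × 92714.7 ≈ 463.573 m east–west.
Converting: 463.573 m × 3.2808 ft/m ≈ 1520.9 ft.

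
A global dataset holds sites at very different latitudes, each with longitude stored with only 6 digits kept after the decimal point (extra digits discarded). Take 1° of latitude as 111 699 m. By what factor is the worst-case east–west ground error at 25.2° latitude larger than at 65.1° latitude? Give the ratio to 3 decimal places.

Truncating at 6 decimal places can drop up to a full unit in the last place, so the longitude may be off by as much as 1e-06°.
At 25.2°: 1e-06° × 111699 × cos 25.2° = 1e-06 × 111699 × 0.9048 ≈ 0.10107 m.
At 65.1°: 1e-06° × 111699 × cos 65.1° = 1e-06 × 111699 × 0.4210 ≈ 0.047029 m.
Ratio: 0.10107 / 0.047029 = cos 25.2° / cos 65.1° ≈ 2.1491.

2.149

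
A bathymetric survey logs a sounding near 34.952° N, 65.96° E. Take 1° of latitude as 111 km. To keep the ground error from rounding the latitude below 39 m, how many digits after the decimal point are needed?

One degree of latitude covers 111000 m.
N decimal places → at most half a unit in the last place, 0.5 × 10⁻ᴺ° = 111000/2 × 10⁻ᴺ m.
Need 0.5 × 111000 × 10⁻ᴺ ≤ 39 → 10⁻ᴺ ≤ 7.027e-04, so N ≥ 3.15.
At 3 places the error can reach 55.5 m, but 4 places keeps it to 5.55 m.

4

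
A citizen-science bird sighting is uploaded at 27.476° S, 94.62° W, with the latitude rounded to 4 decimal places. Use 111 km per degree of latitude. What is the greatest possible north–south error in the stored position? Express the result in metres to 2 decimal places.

Rounding to 4 decimal places leaves the latitude within ±5e-05° of the true value.
So the N–S error is at most 5e-05 × 111000 = 5.55 m.

5.55 metres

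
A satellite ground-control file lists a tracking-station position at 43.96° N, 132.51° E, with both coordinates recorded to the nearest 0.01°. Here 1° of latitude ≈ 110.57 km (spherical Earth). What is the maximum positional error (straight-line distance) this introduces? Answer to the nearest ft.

2235 ft

Rounding to 2 decimal places leaves each coordinate within ±0.005° of the true value.
N–S: 0.005° × 110570 m/° = 552.85 m.
East–west component at 43.96°: 0.005° × 110570 × cos 43.96° ≈ 0.005 × 79591 ≈ 397.955 m.
Worst case both components are at the extreme and orthogonal: √(552.85² + 397.955²) ≈ 681.184 m.
In feet: 681.184 m ÷ 0.3048 ≈ 2234.9 ft.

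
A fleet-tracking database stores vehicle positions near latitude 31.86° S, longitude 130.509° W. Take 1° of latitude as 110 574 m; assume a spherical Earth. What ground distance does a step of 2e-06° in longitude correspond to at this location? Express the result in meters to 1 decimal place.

0.2 meters

One degree of longitude here spans 110574 × cos 31.86° = 110574 × 0.8493 ≈ 93915 m; 2e-06° of that is 0.18783 m.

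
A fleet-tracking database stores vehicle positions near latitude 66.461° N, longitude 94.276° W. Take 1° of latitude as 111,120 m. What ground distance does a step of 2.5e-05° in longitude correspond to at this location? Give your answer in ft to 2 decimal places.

One degree of longitude here spans 111120 × cos 66.461° = 111120 × 0.3994 ≈ 44378.3 m; 2.5e-05° of that is 1.10946 m.
Converting: 1.10946 m × 3.2808 ft/m ≈ 3.64 ft.

3.64 ft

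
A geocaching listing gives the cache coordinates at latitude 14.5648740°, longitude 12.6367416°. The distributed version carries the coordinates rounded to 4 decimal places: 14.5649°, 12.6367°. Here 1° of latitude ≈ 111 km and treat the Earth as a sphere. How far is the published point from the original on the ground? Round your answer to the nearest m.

Δlat = 14.5648740 − 14.5649 = -0.0000260°; Δlon = 12.6367416 − 12.6367 = +0.0000416°.
North–south shift: -0.0000260 × 111000 = -2.886 m.
East–west at this latitude: 0.0000416° × 111000 × cos 14.5649° ≈ 0.0000416 × 107433 = 4.46921 m.
Combined displacement = (2.886² + 4.46921²)^½ ≈ 5.32004 m.

5 m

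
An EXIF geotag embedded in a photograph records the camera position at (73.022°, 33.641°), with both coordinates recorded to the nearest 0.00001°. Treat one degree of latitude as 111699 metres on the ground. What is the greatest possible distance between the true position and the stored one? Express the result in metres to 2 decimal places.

Rounding to 5 decimal places leaves each coordinate within ±5e-06° of the true value.
Latitude error → 5e-06 × 111699 = 0.558495 m along the meridian.
Longitude error → 5e-06 × 111699 × cos 73.022° = 5e-06 × 111699 × 0.2920 ≈ 0.163083 m.
The two errors are perpendicular, so the maximum displacement is √(0.558495² + 0.163083²) ≈ 0.581818 m.

0.58 metres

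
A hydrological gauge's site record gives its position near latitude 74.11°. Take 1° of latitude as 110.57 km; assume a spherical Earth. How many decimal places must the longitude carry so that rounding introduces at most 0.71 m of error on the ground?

At 74.11° one degree of longitude covers 110570 × cos 74.11° ≈ 110570 × 0.2738 ≈ 30273.1 m.
Rounding to N decimal places gives at most 0.5 × 10⁻ᴺ degrees of error, i.e. 0.5 × 10⁻ᴺ × 30273.1 m.
Setting 15136.6 × 10⁻ᴺ ≤ 0.71 gives 10ᴺ ≥ 2.132e+04, i.e. N ≥ 4.33.
So 5 decimal places suffice (0.151 m); 4 would allow up to 1.51 m.

5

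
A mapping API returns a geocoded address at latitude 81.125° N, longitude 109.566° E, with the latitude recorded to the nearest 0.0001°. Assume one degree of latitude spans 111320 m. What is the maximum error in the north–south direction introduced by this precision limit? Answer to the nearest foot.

18 feet

Rounding to 4 decimal places leaves the latitude within ±5e-05° of the true value.
So the N–S error is at most 5e-05 × 111320 = 5.566 m.
In feet: 5.566 m ÷ 0.3048 ≈ 18.261 ft.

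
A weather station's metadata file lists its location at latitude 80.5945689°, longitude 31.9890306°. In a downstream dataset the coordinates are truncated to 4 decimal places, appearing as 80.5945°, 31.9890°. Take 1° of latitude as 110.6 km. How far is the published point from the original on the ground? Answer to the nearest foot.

Δlat = 80.5945689 − 80.5945 = +0.0000689°; Δlon = 31.9890306 − 31.9890 = +0.0000306°.
N–S: 0.0000689° × 110600 m/° = 7.62034 m.
East–west at this latitude: 0.0000306° × 110600 × cos 80.5945° ≈ 0.0000306 × 18074.3 = 0.553074 m.
Hypotenuse of the two orthogonal shifts: √(7.62034² + 0.553074²) = 7.64038 m.
In feet: 7.64038 m ÷ 0.3048 ≈ 25.067 ft.

25 feet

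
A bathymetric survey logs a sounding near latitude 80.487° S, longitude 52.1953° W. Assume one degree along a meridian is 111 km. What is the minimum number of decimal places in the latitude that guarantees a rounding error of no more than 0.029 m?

7

One degree of latitude covers 111000 m.
Rounding to N decimal places gives at most 0.5 × 10⁻ᴺ degrees of error, i.e. 0.5 × 10⁻ᴺ × 111000 m.
Setting 55500 × 10⁻ᴺ ≤ 0.029 gives 10ᴺ ≥ 1.914e+06, i.e. N ≥ 6.28.
At 6 places the error can reach 0.0555 m, but 7 places keeps it to 0.00555 m.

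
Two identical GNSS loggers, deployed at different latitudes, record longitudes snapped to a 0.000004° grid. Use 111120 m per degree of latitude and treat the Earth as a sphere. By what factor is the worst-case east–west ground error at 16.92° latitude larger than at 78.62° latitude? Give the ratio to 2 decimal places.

4.85

With a 0.000004° grid the true value lies within half a step, ±0.000004°/2 = ±2e-06°, of the stored one.
At 16.92°: 2e-06° × 111120 × cos 16.92° = 2e-06 × 111120 × 0.9567 ≈ 0.21262 m.
Error at 78.62° = 2e-06° × 111120 × cos 78.62° ≈ 0.22224 × 0.1973 = 0.043851 m.
The ratio reduces to cos 16.92° / cos 78.62° = 0.9567/0.1973 ≈ 4.8486.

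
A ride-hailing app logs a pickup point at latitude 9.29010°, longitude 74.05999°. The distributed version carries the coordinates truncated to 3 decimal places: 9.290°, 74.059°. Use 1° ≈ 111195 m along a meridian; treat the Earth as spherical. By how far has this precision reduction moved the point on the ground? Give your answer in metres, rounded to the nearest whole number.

Δlat = 9.29010 − 9.290 = +0.00010°; Δlon = 74.05999 − 74.059 = +0.00099°.
North–south shift: 0.00010 × 111195 = 11.1195 m.
E–W at 9.29°: 0.00099° × 111195 × cos 9.29° = 0.00099 × 111195 × 0.9869 ≈ 108.639 m.
Hypotenuse of the two orthogonal shifts: √(11.1195² + 108.639²) = 109.207 m.

109 metres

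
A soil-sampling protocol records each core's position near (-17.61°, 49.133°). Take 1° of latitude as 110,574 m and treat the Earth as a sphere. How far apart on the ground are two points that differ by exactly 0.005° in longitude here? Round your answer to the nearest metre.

527 metres

At 17.61° a degree of longitude is 110574 × cos 17.61° ≈ 105392 m, so 0.005° corresponds to 526.961 m.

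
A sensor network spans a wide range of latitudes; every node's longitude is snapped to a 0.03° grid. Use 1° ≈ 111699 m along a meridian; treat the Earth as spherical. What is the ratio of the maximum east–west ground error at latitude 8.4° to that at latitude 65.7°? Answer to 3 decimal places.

With a 0.03° grid the true value lies within half a step, ±0.03°/2 = ±0.015°, of the stored one.
Error at 8.4° = 0.015° × 111699 × cos 8.4° ≈ 1675.5 × 0.9893 = 1657.5 m.
At 65.7°: 0.015° × 111699 × cos 65.7° = 0.015 × 111699 × 0.4115 ≈ 689.49 m.
Ratio: 1657.5 / 689.49 = cos 8.4° / cos 65.7° ≈ 2.4040.

2.404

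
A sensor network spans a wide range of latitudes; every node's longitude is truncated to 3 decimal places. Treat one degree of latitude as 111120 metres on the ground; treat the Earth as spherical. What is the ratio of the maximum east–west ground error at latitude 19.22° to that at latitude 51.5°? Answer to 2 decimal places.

Truncating at 3 decimal places can drop up to a full unit in the last place, so the longitude may be off by as much as 0.001°.
At 19.22°: 0.001° × 111120 × cos 19.22° = 0.001 × 111120 × 0.9443 ≈ 104.93 m.
Error at 51.5° = 0.001° × 111120 × cos 51.5° ≈ 111.12 × 0.6225 = 69.174 m.
Ratio: 104.93 / 69.174 = cos 19.22° / cos 51.5° ≈ 1.5169.

1.52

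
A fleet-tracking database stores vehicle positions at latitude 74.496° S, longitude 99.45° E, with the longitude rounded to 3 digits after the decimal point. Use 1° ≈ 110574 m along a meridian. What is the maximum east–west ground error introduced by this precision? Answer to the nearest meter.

15 meters

Rounding to 3 decimal places leaves the longitude within ±0.0005° of the true value.
One degree of longitude at 74.496° is 110574 × cos 74.496° ≈ 110574 × 0.2673 = 29557.1 m.
Maximum E–W displacement: 0.0005 × 29557.1 = 14.7785 m.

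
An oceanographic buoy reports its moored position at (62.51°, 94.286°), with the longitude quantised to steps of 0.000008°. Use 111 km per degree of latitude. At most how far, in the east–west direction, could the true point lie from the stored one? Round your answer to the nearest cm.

With a 0.000008° grid the true value lies within half a step, ±0.000008°/2 = ±4e-06°, of the stored one.
One degree of longitude at 62.51° is 111000 × cos 62.51° ≈ 111000 × 0.4616 = 51236.9 m.
So at most 4e-06° × 51236.9 ≈ 0.204948 m east–west.
That is 0.204948 m = 20.495 cm.

20 cm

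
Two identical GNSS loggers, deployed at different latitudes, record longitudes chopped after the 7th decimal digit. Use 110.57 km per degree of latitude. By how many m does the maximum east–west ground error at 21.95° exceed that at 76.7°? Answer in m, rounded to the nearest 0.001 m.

0.008 m

Truncating at 7 decimal places can drop up to a full unit in the last place, so the longitude may be off by as much as 1e-07°.
Error at 21.95° = 1e-07° × 110570 × cos 21.95° ≈ 0.011057 × 0.9275 = 0.010255 m.
Error at 76.7° = 1e-07° × 110570 × cos 76.7° ≈ 0.011057 × 0.2300 = 0.0025437 m.
So the lower-latitude error exceeds the higher by 0.010255 − 0.0025437 = 0.0077118 m.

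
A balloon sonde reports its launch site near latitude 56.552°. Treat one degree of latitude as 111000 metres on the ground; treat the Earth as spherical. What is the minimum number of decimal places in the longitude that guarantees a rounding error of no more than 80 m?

3 decimal places

At 56.552° one degree of longitude covers 111000 × cos 56.552° ≈ 111000 × 0.5512 ≈ 61181 m.
Rounding to N decimal places gives at most 0.5 × 10⁻ᴺ degrees of error, i.e. 0.5 × 10⁻ᴺ × 61181 m.
Need 0.5 × 61181 × 10⁻ᴺ ≤ 80 → 10⁻ᴺ ≤ 2.615e-03, so N ≥ 2.58.
At 2 places the error can reach 306 m, but 3 places keeps it to 30.6 m.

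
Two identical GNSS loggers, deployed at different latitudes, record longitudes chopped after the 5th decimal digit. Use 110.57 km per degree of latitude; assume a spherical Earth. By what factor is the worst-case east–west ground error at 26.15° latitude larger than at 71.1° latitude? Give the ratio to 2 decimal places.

2.77

Truncating at 5 decimal places can drop up to a full unit in the last place, so the longitude may be off by as much as 1e-05°.
At 26.15°: 1e-05° × 110570 × cos 26.15° = 1e-05 × 110570 × 0.8976 ≈ 0.99252 m.
At 71.1°: 1e-05° × 110570 × cos 71.1° = 1e-05 × 110570 × 0.3239 ≈ 0.35816 m.
The ratio reduces to cos 26.15° / cos 71.1° = 0.8976/0.3239 ≈ 2.7712.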